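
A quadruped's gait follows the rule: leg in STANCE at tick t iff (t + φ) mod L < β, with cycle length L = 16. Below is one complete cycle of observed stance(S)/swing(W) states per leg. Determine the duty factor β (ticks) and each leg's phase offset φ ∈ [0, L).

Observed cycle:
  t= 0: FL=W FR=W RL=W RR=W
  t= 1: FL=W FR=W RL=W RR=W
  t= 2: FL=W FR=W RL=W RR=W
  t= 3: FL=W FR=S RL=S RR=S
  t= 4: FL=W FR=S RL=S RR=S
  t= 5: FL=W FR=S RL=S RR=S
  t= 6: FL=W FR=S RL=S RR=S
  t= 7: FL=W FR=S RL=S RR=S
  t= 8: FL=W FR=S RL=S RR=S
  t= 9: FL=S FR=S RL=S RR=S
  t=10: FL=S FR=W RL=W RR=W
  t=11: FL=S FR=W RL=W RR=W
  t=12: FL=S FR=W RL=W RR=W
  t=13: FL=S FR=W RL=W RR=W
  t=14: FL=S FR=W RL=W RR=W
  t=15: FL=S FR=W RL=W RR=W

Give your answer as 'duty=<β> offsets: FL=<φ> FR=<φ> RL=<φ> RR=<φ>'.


duty=7 offsets: FL=7 FR=13 RL=13 RR=13

duty β = stance ticks per leg = 7
FL: stance ticks = 7; W→S at t=9 → φ=7
FR: stance ticks = 7; W→S at t=3 → φ=13
RL: stance ticks = 7; W→S at t=3 → φ=13
RR: stance ticks = 7; W→S at t=3 → φ=13


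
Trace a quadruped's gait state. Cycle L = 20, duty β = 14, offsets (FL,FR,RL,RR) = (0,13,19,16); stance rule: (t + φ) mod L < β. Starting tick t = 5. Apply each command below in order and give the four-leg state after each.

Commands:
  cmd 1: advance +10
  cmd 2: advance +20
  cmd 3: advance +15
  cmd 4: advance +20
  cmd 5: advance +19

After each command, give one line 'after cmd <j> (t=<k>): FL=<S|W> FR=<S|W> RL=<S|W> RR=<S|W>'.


after cmd 1 (t=15): FL=W FR=S RL=W RR=S
after cmd 2 (t=35): FL=W FR=S RL=W RR=S
after cmd 3 (t=50): FL=S FR=S RL=S RR=S
after cmd 4 (t=70): FL=S FR=S RL=S RR=S
after cmd 5 (t=89): FL=S FR=S RL=S RR=S

start t=5: FL=S FR=W RL=S RR=S
cmd 1: advance +10 → t=15, phase=(15,8,14,11) → FL=W FR=S RL=W RR=S
cmd 2: advance +20 → t=35, phase=(15,8,14,11) → FL=W FR=S RL=W RR=S
cmd 3: advance +15 → t=50, phase=(10,3,9,6) → FL=S FR=S RL=S RR=S
cmd 4: advance +20 → t=70, phase=(10,3,9,6) → FL=S FR=S RL=S RR=S
cmd 5: advance +19 → t=89, phase=(9,2,8,5) → FL=S FR=S RL=S RR=S


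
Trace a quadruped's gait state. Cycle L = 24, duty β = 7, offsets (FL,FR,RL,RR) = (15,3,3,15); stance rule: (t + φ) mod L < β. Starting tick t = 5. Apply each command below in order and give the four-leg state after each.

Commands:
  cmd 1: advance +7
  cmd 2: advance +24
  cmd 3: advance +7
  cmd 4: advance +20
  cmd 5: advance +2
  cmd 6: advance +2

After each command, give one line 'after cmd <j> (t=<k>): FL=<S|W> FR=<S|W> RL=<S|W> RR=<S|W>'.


after cmd 1 (t=12): FL=S FR=W RL=W RR=S
after cmd 2 (t=36): FL=S FR=W RL=W RR=S
after cmd 3 (t=43): FL=W FR=W RL=W RR=W
after cmd 4 (t=63): FL=S FR=W RL=W RR=S
after cmd 5 (t=65): FL=W FR=W RL=W RR=W
after cmd 6 (t=67): FL=W FR=W RL=W RR=W

start t=5: FL=W FR=W RL=W RR=W
cmd 1: advance +7 → t=12, phase=(3,15,15,3) → FL=S FR=W RL=W RR=S
cmd 2: advance +24 → t=36, phase=(3,15,15,3) → FL=S FR=W RL=W RR=S
cmd 3: advance +7 → t=43, phase=(10,22,22,10) → FL=W FR=W RL=W RR=W
cmd 4: advance +20 → t=63, phase=(6,18,18,6) → FL=S FR=W RL=W RR=S
cmd 5: advance +2 → t=65, phase=(8,20,20,8) → FL=W FR=W RL=W RR=W
cmd 6: advance +2 → t=67, phase=(10,22,22,10) → FL=W FR=W RL=W RR=W


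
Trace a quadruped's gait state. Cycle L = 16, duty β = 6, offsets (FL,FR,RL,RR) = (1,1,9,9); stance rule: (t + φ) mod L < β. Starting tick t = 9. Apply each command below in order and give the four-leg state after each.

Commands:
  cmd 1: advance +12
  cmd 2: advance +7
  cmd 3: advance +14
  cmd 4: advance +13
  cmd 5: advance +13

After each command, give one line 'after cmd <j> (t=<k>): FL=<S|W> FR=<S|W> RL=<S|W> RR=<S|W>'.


after cmd 1 (t=21): FL=W FR=W RL=W RR=W
after cmd 2 (t=28): FL=W FR=W RL=S RR=S
after cmd 3 (t=42): FL=W FR=W RL=S RR=S
after cmd 4 (t=55): FL=W FR=W RL=S RR=S
after cmd 5 (t=68): FL=S FR=S RL=W RR=W

start t=9: FL=W FR=W RL=S RR=S
cmd 1: advance +12 → t=21, phase=(6,6,14,14) → FL=W FR=W RL=W RR=W
cmd 2: advance +7 → t=28, phase=(13,13,5,5) → FL=W FR=W RL=S RR=S
cmd 3: advance +14 → t=42, phase=(11,11,3,3) → FL=W FR=W RL=S RR=S
cmd 4: advance +13 → t=55, phase=(8,8,0,0) → FL=W FR=W RL=S RR=S
cmd 5: advance +13 → t=68, phase=(5,5,13,13) → FL=S FR=S RL=W RR=W


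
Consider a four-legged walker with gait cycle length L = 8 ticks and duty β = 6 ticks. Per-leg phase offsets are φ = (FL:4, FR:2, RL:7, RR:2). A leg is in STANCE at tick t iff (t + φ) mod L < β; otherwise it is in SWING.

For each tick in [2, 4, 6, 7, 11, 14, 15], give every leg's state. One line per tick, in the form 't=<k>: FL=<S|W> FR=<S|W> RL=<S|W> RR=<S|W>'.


t=2: FL=W FR=S RL=S RR=S
t=4: FL=S FR=W RL=S RR=W
t=6: FL=S FR=S RL=S RR=S
t=7: FL=S FR=S RL=W RR=S
t=11: FL=W FR=S RL=S RR=S
t=14: FL=S FR=S RL=S RR=S
t=15: FL=S FR=S RL=W RR=S

t=2: phase=(6,4,1,4) vs β=6 → FL=W FR=S RL=S RR=S
t=4: phase=(0,6,3,6) vs β=6 → FL=S FR=W RL=S RR=W
t=6: phase=(2,0,5,0) vs β=6 → FL=S FR=S RL=S RR=S
t=7: phase=(3,1,6,1) vs β=6 → FL=S FR=S RL=W RR=S
t=11: phase=(7,5,2,5) vs β=6 → FL=W FR=S RL=S RR=S
t=14: phase=(2,0,5,0) vs β=6 → FL=S FR=S RL=S RR=S
t=15: phase=(3,1,6,1) vs β=6 → FL=S FR=S RL=W RR=S


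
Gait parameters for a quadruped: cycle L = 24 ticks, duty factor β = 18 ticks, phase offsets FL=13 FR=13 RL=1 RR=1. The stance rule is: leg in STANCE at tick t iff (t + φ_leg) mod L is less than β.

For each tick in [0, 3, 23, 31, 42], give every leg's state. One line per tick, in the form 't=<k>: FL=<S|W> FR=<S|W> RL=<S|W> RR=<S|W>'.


t=0: FL=S FR=S RL=S RR=S
t=3: FL=S FR=S RL=S RR=S
t=23: FL=S FR=S RL=S RR=S
t=31: FL=W FR=W RL=S RR=S
t=42: FL=S FR=S RL=W RR=W

t=0: phase=(13,13,1,1) vs β=18 → FL=S FR=S RL=S RR=S
t=3: phase=(16,16,4,4) vs β=18 → FL=S FR=S RL=S RR=S
t=23: phase=(12,12,0,0) vs β=18 → FL=S FR=S RL=S RR=S
t=31: phase=(20,20,8,8) vs β=18 → FL=W FR=W RL=S RR=S
t=42: phase=(7,7,19,19) vs β=18 → FL=S FR=S RL=W RR=W


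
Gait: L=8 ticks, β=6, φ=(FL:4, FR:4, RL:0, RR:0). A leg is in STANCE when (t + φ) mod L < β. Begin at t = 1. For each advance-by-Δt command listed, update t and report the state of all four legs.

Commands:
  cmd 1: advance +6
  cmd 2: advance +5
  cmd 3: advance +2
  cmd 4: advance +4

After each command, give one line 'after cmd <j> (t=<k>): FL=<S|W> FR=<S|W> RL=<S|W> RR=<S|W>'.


after cmd 1 (t=7): FL=S FR=S RL=W RR=W
after cmd 2 (t=12): FL=S FR=S RL=S RR=S
after cmd 3 (t=14): FL=S FR=S RL=W RR=W
after cmd 4 (t=18): FL=W FR=W RL=S RR=S

start t=1: FL=S FR=S RL=S RR=S
cmd 1: advance +6 → t=7, phase=(3,3,7,7) → FL=S FR=S RL=W RR=W
cmd 2: advance +5 → t=12, phase=(0,0,4,4) → FL=S FR=S RL=S RR=S
cmd 3: advance +2 → t=14, phase=(2,2,6,6) → FL=S FR=S RL=W RR=W
cmd 4: advance +4 → t=18, phase=(6,6,2,2) → FL=W FR=W RL=S RR=S


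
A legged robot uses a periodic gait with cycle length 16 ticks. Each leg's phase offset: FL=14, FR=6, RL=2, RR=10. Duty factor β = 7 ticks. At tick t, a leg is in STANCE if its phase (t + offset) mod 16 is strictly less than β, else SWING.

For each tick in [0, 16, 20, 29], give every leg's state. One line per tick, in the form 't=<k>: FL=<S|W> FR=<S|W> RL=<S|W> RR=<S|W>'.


t=0: phase=(14,6,2,10) vs β=7 → FL=W FR=S RL=S RR=W
t=16: phase=(14,6,2,10) vs β=7 → FL=W FR=S RL=S RR=W
t=20: phase=(2,10,6,14) vs β=7 → FL=S FR=W RL=S RR=W
t=29: phase=(11,3,15,7) vs β=7 → FL=W FR=S RL=W RR=W

t=0: FL=W FR=S RL=S RR=W
t=16: FL=W FR=S RL=S RR=W
t=20: FL=S FR=W RL=S RR=W
t=29: FL=W FR=S RL=W RR=W


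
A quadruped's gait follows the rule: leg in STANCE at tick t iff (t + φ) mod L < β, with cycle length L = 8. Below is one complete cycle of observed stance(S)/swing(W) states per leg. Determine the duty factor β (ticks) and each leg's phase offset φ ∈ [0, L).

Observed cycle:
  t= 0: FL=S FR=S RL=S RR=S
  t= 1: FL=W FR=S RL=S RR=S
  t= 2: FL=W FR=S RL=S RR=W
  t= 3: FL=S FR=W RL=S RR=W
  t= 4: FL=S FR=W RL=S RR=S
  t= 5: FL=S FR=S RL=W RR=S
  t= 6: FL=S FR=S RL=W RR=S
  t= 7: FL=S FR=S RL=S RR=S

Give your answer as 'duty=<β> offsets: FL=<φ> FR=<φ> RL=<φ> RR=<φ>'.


duty β = stance ticks per leg = 6
FL: stance ticks = 6; W→S at t=3 → φ=5
FR: stance ticks = 6; W→S at t=5 → φ=3
RL: stance ticks = 6; W→S at t=7 → φ=1
RR: stance ticks = 6; W→S at t=4 → φ=4

duty=6 offsets: FL=5 FR=3 RL=1 RR=4


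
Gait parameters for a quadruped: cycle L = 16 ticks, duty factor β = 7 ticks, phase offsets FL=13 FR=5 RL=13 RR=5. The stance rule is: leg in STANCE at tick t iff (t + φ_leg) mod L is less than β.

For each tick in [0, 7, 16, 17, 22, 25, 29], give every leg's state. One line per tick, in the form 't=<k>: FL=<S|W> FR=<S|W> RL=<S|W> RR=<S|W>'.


t=0: FL=W FR=S RL=W RR=S
t=7: FL=S FR=W RL=S RR=W
t=16: FL=W FR=S RL=W RR=S
t=17: FL=W FR=S RL=W RR=S
t=22: FL=S FR=W RL=S RR=W
t=25: FL=S FR=W RL=S RR=W
t=29: FL=W FR=S RL=W RR=S

t=0: phase=(13,5,13,5) vs β=7 → FL=W FR=S RL=W RR=S
t=7: phase=(4,12,4,12) vs β=7 → FL=S FR=W RL=S RR=W
t=16: phase=(13,5,13,5) vs β=7 → FL=W FR=S RL=W RR=S
t=17: phase=(14,6,14,6) vs β=7 → FL=W FR=S RL=W RR=S
t=22: phase=(3,11,3,11) vs β=7 → FL=S FR=W RL=S RR=W
t=25: phase=(6,14,6,14) vs β=7 → FL=S FR=W RL=S RR=W
t=29: phase=(10,2,10,2) vs β=7 → FL=W FR=S RL=W RR=S


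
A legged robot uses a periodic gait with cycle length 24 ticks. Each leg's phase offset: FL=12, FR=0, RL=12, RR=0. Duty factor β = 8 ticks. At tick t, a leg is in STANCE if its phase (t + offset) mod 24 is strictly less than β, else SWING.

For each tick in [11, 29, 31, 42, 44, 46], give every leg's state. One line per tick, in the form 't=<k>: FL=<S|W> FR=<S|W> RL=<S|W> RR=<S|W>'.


t=11: phase=(23,11,23,11) vs β=8 → FL=W FR=W RL=W RR=W
t=29: phase=(17,5,17,5) vs β=8 → FL=W FR=S RL=W RR=S
t=31: phase=(19,7,19,7) vs β=8 → FL=W FR=S RL=W RR=S
t=42: phase=(6,18,6,18) vs β=8 → FL=S FR=W RL=S RR=W
t=44: phase=(8,20,8,20) vs β=8 → FL=W FR=W RL=W RR=W
t=46: phase=(10,22,10,22) vs β=8 → FL=W FR=W RL=W RR=W

t=11: FL=W FR=W RL=W RR=W
t=29: FL=W FR=S RL=W RR=S
t=31: FL=W FR=S RL=W RR=S
t=42: FL=S FR=W RL=S RR=W
t=44: FL=W FR=W RL=W RR=W
t=46: FL=W FR=W RL=W RR=W


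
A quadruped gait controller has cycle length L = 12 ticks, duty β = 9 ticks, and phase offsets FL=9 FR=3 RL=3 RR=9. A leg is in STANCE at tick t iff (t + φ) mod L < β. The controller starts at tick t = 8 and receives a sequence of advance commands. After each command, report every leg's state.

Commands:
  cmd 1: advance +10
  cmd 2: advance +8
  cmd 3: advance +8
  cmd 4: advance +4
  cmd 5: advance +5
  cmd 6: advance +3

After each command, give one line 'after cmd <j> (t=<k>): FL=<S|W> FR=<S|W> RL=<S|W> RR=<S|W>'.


start t=8: FL=S FR=W RL=W RR=S
cmd 1: advance +10 → t=18, phase=(3,9,9,3) → FL=S FR=W RL=W RR=S
cmd 2: advance +8 → t=26, phase=(11,5,5,11) → FL=W FR=S RL=S RR=W
cmd 3: advance +8 → t=34, phase=(7,1,1,7) → FL=S FR=S RL=S RR=S
cmd 4: advance +4 → t=38, phase=(11,5,5,11) → FL=W FR=S RL=S RR=W
cmd 5: advance +5 → t=43, phase=(4,10,10,4) → FL=S FR=W RL=W RR=S
cmd 6: advance +3 → t=46, phase=(7,1,1,7) → FL=S FR=S RL=S RR=S

after cmd 1 (t=18): FL=S FR=W RL=W RR=S
after cmd 2 (t=26): FL=W FR=S RL=S RR=W
after cmd 3 (t=34): FL=S FR=S RL=S RR=S
after cmd 4 (t=38): FL=W FR=S RL=S RR=W
after cmd 5 (t=43): FL=S FR=W RL=W RR=S
after cmd 6 (t=46): FL=S FR=S RL=S RR=S


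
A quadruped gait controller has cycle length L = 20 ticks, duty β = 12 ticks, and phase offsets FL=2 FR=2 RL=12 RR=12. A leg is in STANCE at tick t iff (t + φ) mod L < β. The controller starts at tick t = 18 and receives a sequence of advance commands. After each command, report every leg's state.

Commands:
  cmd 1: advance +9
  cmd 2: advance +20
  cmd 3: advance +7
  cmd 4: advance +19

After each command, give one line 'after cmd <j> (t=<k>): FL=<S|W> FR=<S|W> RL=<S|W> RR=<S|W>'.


after cmd 1 (t=27): FL=S FR=S RL=W RR=W
after cmd 2 (t=47): FL=S FR=S RL=W RR=W
after cmd 3 (t=54): FL=W FR=W RL=S RR=S
after cmd 4 (t=73): FL=W FR=W RL=S RR=S

start t=18: FL=S FR=S RL=S RR=S
cmd 1: advance +9 → t=27, phase=(9,9,19,19) → FL=S FR=S RL=W RR=W
cmd 2: advance +20 → t=47, phase=(9,9,19,19) → FL=S FR=S RL=W RR=W
cmd 3: advance +7 → t=54, phase=(16,16,6,6) → FL=W FR=W RL=S RR=S
cmd 4: advance +19 → t=73, phase=(15,15,5,5) → FL=W FR=W RL=S RR=S


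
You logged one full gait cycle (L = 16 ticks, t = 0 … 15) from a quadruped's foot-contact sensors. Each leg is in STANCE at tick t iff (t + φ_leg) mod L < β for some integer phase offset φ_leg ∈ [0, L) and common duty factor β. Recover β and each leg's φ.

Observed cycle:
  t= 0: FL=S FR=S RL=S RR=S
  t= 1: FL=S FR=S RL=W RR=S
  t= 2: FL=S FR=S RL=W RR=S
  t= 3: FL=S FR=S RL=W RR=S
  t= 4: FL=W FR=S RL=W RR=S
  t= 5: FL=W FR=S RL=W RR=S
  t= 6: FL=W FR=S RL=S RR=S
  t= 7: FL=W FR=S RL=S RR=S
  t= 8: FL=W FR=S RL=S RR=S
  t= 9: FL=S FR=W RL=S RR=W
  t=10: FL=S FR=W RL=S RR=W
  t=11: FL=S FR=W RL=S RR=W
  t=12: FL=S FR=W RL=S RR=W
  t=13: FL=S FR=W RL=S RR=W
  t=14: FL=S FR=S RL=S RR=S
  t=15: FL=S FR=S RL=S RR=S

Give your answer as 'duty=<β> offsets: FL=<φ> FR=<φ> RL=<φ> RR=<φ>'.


duty β = stance ticks per leg = 11
FL: stance ticks = 11; W→S at t=9 → φ=7
FR: stance ticks = 11; W→S at t=14 → φ=2
RL: stance ticks = 11; W→S at t=6 → φ=10
RR: stance ticks = 11; W→S at t=14 → φ=2

duty=11 offsets: FL=7 FR=2 RL=10 RR=2


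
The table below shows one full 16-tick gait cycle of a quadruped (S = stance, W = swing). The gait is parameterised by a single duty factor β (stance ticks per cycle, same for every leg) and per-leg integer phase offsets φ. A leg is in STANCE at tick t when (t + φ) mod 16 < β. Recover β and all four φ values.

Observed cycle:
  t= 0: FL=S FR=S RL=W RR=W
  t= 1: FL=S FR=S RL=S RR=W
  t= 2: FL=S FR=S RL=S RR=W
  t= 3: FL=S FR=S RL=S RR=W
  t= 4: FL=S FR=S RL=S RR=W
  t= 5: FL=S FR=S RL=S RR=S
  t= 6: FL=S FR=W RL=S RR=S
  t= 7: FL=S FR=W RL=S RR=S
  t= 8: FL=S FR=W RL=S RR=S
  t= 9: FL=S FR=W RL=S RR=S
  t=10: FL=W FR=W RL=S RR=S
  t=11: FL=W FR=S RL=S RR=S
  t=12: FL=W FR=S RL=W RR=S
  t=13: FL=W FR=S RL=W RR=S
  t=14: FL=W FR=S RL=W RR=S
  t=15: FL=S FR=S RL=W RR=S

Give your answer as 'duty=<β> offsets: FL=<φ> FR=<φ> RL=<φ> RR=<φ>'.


duty=11 offsets: FL=1 FR=5 RL=15 RR=11

duty β = stance ticks per leg = 11
FL: stance ticks = 11; W→S at t=15 → φ=1
FR: stance ticks = 11; W→S at t=11 → φ=5
RL: stance ticks = 11; W→S at t=1 → φ=15
RR: stance ticks = 11; W→S at t=5 → φ=11


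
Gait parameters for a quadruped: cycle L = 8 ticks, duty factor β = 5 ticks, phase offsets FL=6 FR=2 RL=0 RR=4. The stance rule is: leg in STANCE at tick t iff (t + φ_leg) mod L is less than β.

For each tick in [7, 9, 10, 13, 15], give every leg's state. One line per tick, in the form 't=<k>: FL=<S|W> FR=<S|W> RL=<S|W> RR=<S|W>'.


t=7: FL=W FR=S RL=W RR=S
t=9: FL=W FR=S RL=S RR=W
t=10: FL=S FR=S RL=S RR=W
t=13: FL=S FR=W RL=W RR=S
t=15: FL=W FR=S RL=W RR=S

t=7: phase=(5,1,7,3) vs β=5 → FL=W FR=S RL=W RR=S
t=9: phase=(7,3,1,5) vs β=5 → FL=W FR=S RL=S RR=W
t=10: phase=(0,4,2,6) vs β=5 → FL=S FR=S RL=S RR=W
t=13: phase=(3,7,5,1) vs β=5 → FL=S FR=W RL=W RR=S
t=15: phase=(5,1,7,3) vs β=5 → FL=W FR=S RL=W RR=S


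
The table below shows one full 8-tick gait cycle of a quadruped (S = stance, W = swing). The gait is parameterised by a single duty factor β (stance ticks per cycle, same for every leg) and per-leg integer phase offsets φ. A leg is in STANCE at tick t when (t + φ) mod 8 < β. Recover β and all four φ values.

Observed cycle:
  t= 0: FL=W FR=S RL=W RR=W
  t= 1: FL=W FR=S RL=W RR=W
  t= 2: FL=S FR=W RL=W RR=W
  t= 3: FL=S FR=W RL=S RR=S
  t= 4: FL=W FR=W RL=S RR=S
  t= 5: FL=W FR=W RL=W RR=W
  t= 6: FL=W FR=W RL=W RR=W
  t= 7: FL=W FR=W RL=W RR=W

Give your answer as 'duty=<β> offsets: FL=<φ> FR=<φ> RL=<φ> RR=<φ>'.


duty=2 offsets: FL=6 FR=0 RL=5 RR=5

duty β = stance ticks per leg = 2
FL: stance ticks = 2; W→S at t=2 → φ=6
FR: stance ticks = 2; W→S at t=0 → φ=0
RL: stance ticks = 2; W→S at t=3 → φ=5
RR: stance ticks = 2; W→S at t=3 → φ=5


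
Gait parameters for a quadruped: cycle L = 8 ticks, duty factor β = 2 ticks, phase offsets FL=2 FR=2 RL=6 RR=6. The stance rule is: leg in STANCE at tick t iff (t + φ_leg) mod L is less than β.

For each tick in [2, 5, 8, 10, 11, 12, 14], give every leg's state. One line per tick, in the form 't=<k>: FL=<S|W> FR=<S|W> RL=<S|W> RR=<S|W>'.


t=2: phase=(4,4,0,0) vs β=2 → FL=W FR=W RL=S RR=S
t=5: phase=(7,7,3,3) vs β=2 → FL=W FR=W RL=W RR=W
t=8: phase=(2,2,6,6) vs β=2 → FL=W FR=W RL=W RR=W
t=10: phase=(4,4,0,0) vs β=2 → FL=W FR=W RL=S RR=S
t=11: phase=(5,5,1,1) vs β=2 → FL=W FR=W RL=S RR=S
t=12: phase=(6,6,2,2) vs β=2 → FL=W FR=W RL=W RR=W
t=14: phase=(0,0,4,4) vs β=2 → FL=S FR=S RL=W RR=W

t=2: FL=W FR=W RL=S RR=S
t=5: FL=W FR=W RL=W RR=W
t=8: FL=W FR=W RL=W RR=W
t=10: FL=W FR=W RL=S RR=S
t=11: FL=W FR=W RL=S RR=S
t=12: FL=W FR=W RL=W RR=W
t=14: FL=S FR=S RL=W RR=W


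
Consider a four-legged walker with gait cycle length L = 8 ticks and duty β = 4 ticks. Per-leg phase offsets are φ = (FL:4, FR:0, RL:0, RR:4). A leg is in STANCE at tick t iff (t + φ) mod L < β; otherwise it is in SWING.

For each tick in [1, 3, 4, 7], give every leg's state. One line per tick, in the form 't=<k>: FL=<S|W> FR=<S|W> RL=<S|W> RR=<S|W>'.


t=1: phase=(5,1,1,5) vs β=4 → FL=W FR=S RL=S RR=W
t=3: phase=(7,3,3,7) vs β=4 → FL=W FR=S RL=S RR=W
t=4: phase=(0,4,4,0) vs β=4 → FL=S FR=W RL=W RR=S
t=7: phase=(3,7,7,3) vs β=4 → FL=S FR=W RL=W RR=S

t=1: FL=W FR=S RL=S RR=W
t=3: FL=W FR=S RL=S RR=W
t=4: FL=S FR=W RL=W RR=S
t=7: FL=S FR=W RL=W RR=S


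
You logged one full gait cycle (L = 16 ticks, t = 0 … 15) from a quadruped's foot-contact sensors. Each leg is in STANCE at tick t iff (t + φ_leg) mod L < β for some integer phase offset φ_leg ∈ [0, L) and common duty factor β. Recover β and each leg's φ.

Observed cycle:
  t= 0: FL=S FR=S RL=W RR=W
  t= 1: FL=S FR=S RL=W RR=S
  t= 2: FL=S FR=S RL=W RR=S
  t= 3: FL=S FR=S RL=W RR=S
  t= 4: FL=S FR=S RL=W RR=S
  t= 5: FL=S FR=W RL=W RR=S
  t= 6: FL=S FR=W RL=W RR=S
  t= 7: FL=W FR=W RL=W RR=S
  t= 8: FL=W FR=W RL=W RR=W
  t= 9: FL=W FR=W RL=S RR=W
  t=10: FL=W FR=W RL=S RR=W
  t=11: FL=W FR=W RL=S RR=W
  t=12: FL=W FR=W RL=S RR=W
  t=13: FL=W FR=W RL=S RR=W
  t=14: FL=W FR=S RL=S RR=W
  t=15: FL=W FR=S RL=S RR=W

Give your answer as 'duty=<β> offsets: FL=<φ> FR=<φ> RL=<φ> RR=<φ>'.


duty=7 offsets: FL=0 FR=2 RL=7 RR=15

duty β = stance ticks per leg = 7
FL: stance ticks = 7; W→S at t=0 → φ=0
FR: stance ticks = 7; W→S at t=14 → φ=2
RL: stance ticks = 7; W→S at t=9 → φ=7
RR: stance ticks = 7; W→S at t=1 → φ=15


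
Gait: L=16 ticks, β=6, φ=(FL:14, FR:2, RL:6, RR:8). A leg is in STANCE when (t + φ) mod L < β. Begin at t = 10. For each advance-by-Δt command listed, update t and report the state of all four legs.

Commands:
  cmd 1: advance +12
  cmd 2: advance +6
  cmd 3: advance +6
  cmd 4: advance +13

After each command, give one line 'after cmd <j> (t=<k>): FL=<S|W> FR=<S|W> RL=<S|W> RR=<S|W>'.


after cmd 1 (t=22): FL=S FR=W RL=W RR=W
after cmd 2 (t=28): FL=W FR=W RL=S RR=S
after cmd 3 (t=34): FL=S FR=S RL=W RR=W
after cmd 4 (t=47): FL=W FR=S RL=S RR=W

start t=10: FL=W FR=W RL=S RR=S
cmd 1: advance +12 → t=22, phase=(4,8,12,14) → FL=S FR=W RL=W RR=W
cmd 2: advance +6 → t=28, phase=(10,14,2,4) → FL=W FR=W RL=S RR=S
cmd 3: advance +6 → t=34, phase=(0,4,8,10) → FL=S FR=S RL=W RR=W
cmd 4: advance +13 → t=47, phase=(13,1,5,7) → FL=W FR=S RL=S RR=W


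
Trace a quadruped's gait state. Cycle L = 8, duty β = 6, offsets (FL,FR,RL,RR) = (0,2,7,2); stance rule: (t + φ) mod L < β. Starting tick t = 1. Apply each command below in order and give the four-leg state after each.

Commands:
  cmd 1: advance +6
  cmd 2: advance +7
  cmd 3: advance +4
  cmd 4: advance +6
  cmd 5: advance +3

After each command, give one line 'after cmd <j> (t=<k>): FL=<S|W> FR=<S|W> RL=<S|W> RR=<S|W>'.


after cmd 1 (t=7): FL=W FR=S RL=W RR=S
after cmd 2 (t=14): FL=W FR=S RL=S RR=S
after cmd 3 (t=18): FL=S FR=S RL=S RR=S
after cmd 4 (t=24): FL=S FR=S RL=W RR=S
after cmd 5 (t=27): FL=S FR=S RL=S RR=S

start t=1: FL=S FR=S RL=S RR=S
cmd 1: advance +6 → t=7, phase=(7,1,6,1) → FL=W FR=S RL=W RR=S
cmd 2: advance +7 → t=14, phase=(6,0,5,0) → FL=W FR=S RL=S RR=S
cmd 3: advance +4 → t=18, phase=(2,4,1,4) → FL=S FR=S RL=S RR=S
cmd 4: advance +6 → t=24, phase=(0,2,7,2) → FL=S FR=S RL=W RR=S
cmd 5: advance +3 → t=27, phase=(3,5,2,5) → FL=S FR=S RL=S RR=S


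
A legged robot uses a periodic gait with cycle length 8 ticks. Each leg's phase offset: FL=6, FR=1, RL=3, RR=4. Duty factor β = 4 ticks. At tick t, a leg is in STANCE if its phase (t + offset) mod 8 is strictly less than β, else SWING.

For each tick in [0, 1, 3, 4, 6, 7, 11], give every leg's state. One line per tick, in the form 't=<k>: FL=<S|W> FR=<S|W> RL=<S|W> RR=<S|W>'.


t=0: FL=W FR=S RL=S RR=W
t=1: FL=W FR=S RL=W RR=W
t=3: FL=S FR=W RL=W RR=W
t=4: FL=S FR=W RL=W RR=S
t=6: FL=W FR=W RL=S RR=S
t=7: FL=W FR=S RL=S RR=S
t=11: FL=S FR=W RL=W RR=W

t=0: phase=(6,1,3,4) vs β=4 → FL=W FR=S RL=S RR=W
t=1: phase=(7,2,4,5) vs β=4 → FL=W FR=S RL=W RR=W
t=3: phase=(1,4,6,7) vs β=4 → FL=S FR=W RL=W RR=W
t=4: phase=(2,5,7,0) vs β=4 → FL=S FR=W RL=W RR=S
t=6: phase=(4,7,1,2) vs β=4 → FL=W FR=W RL=S RR=S
t=7: phase=(5,0,2,3) vs β=4 → FL=W FR=S RL=S RR=S
t=11: phase=(1,4,6,7) vs β=4 → FL=S FR=W RL=W RR=W


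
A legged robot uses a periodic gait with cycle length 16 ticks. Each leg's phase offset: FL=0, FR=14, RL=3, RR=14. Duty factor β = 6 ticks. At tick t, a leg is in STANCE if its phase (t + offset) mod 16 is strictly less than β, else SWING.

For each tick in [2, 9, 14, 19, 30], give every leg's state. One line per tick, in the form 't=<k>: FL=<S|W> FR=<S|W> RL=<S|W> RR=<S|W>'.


t=2: phase=(2,0,5,0) vs β=6 → FL=S FR=S RL=S RR=S
t=9: phase=(9,7,12,7) vs β=6 → FL=W FR=W RL=W RR=W
t=14: phase=(14,12,1,12) vs β=6 → FL=W FR=W RL=S RR=W
t=19: phase=(3,1,6,1) vs β=6 → FL=S FR=S RL=W RR=S
t=30: phase=(14,12,1,12) vs β=6 → FL=W FR=W RL=S RR=W

t=2: FL=S FR=S RL=S RR=S
t=9: FL=W FR=W RL=W RR=W
t=14: FL=W FR=W RL=S RR=W
t=19: FL=S FR=S RL=W RR=S
t=30: FL=W FR=W RL=S RR=W


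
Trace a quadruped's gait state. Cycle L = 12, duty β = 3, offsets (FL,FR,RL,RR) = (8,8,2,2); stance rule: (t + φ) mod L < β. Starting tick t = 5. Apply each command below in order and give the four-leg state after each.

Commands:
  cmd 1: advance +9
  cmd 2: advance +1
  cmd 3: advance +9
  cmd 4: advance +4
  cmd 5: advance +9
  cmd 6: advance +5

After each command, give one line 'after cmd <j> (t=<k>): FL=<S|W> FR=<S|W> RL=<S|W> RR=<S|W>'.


after cmd 1 (t=14): FL=W FR=W RL=W RR=W
after cmd 2 (t=15): FL=W FR=W RL=W RR=W
after cmd 3 (t=24): FL=W FR=W RL=S RR=S
after cmd 4 (t=28): FL=S FR=S RL=W RR=W
after cmd 5 (t=37): FL=W FR=W RL=W RR=W
after cmd 6 (t=42): FL=S FR=S RL=W RR=W

start t=5: FL=S FR=S RL=W RR=W
cmd 1: advance +9 → t=14, phase=(10,10,4,4) → FL=W FR=W RL=W RR=W
cmd 2: advance +1 → t=15, phase=(11,11,5,5) → FL=W FR=W RL=W RR=W
cmd 3: advance +9 → t=24, phase=(8,8,2,2) → FL=W FR=W RL=S RR=S
cmd 4: advance +4 → t=28, phase=(0,0,6,6) → FL=S FR=S RL=W RR=W
cmd 5: advance +9 → t=37, phase=(9,9,3,3) → FL=W FR=W RL=W RR=W
cmd 6: advance +5 → t=42, phase=(2,2,8,8) → FL=S FR=S RL=W RR=W


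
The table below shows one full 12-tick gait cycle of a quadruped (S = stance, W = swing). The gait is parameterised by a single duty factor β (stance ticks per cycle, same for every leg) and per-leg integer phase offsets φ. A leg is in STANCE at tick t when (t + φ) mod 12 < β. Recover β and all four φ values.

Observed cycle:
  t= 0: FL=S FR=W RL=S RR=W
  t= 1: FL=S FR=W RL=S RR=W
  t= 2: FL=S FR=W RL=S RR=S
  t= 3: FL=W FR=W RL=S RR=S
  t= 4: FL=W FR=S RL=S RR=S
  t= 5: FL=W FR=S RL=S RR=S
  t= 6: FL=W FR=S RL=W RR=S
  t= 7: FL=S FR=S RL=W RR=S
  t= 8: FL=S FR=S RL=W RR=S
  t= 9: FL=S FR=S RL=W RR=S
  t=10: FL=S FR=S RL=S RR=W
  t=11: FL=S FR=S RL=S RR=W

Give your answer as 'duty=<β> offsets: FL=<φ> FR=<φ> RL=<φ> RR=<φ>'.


duty β = stance ticks per leg = 8
FL: stance ticks = 8; W→S at t=7 → φ=5
FR: stance ticks = 8; W→S at t=4 → φ=8
RL: stance ticks = 8; W→S at t=10 → φ=2
RR: stance ticks = 8; W→S at t=2 → φ=10

duty=8 offsets: FL=5 FR=8 RL=2 RR=10


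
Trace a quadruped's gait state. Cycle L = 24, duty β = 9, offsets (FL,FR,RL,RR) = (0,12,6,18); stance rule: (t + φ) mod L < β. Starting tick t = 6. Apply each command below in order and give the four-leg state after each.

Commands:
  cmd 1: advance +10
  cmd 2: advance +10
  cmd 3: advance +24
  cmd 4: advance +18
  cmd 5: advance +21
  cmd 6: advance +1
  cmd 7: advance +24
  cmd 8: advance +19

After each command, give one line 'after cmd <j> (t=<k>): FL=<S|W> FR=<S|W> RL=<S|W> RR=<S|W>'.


start t=6: FL=S FR=W RL=W RR=S
cmd 1: advance +10 → t=16, phase=(16,4,22,10) → FL=W FR=S RL=W RR=W
cmd 2: advance +10 → t=26, phase=(2,14,8,20) → FL=S FR=W RL=S RR=W
cmd 3: advance +24 → t=50, phase=(2,14,8,20) → FL=S FR=W RL=S RR=W
cmd 4: advance +18 → t=68, phase=(20,8,2,14) → FL=W FR=S RL=S RR=W
cmd 5: advance +21 → t=89, phase=(17,5,23,11) → FL=W FR=S RL=W RR=W
cmd 6: advance +1 → t=90, phase=(18,6,0,12) → FL=W FR=S RL=S RR=W
cmd 7: advance +24 → t=114, phase=(18,6,0,12) → FL=W FR=S RL=S RR=W
cmd 8: advance +19 → t=133, phase=(13,1,19,7) → FL=W FR=S RL=W RR=S

after cmd 1 (t=16): FL=W FR=S RL=W RR=W
after cmd 2 (t=26): FL=S FR=W RL=S RR=W
after cmd 3 (t=50): FL=S FR=W RL=S RR=W
after cmd 4 (t=68): FL=W FR=S RL=S RR=W
after cmd 5 (t=89): FL=W FR=S RL=W RR=W
after cmd 6 (t=90): FL=W FR=S RL=S RR=W
after cmd 7 (t=114): FL=W FR=S RL=S RR=W
after cmd 8 (t=133): FL=W FR=S RL=W RR=S


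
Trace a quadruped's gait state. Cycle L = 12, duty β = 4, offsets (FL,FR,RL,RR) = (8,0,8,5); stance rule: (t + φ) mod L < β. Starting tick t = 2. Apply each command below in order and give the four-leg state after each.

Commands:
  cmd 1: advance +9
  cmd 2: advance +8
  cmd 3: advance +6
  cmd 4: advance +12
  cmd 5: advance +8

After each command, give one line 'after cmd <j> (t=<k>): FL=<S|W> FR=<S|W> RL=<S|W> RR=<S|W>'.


start t=2: FL=W FR=S RL=W RR=W
cmd 1: advance +9 → t=11, phase=(7,11,7,4) → FL=W FR=W RL=W RR=W
cmd 2: advance +8 → t=19, phase=(3,7,3,0) → FL=S FR=W RL=S RR=S
cmd 3: advance +6 → t=25, phase=(9,1,9,6) → FL=W FR=S RL=W RR=W
cmd 4: advance +12 → t=37, phase=(9,1,9,6) → FL=W FR=S RL=W RR=W
cmd 5: advance +8 → t=45, phase=(5,9,5,2) → FL=W FR=W RL=W RR=S

after cmd 1 (t=11): FL=W FR=W RL=W RR=W
after cmd 2 (t=19): FL=S FR=W RL=S RR=S
after cmd 3 (t=25): FL=W FR=S RL=W RR=W
after cmd 4 (t=37): FL=W FR=S RL=W RR=W
after cmd 5 (t=45): FL=W FR=W RL=W RR=S


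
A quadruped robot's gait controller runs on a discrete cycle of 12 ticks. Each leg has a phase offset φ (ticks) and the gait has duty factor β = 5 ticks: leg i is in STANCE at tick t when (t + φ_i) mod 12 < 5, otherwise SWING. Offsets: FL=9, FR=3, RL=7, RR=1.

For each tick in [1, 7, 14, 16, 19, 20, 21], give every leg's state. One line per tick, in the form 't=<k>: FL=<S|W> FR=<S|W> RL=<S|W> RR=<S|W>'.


t=1: phase=(10,4,8,2) vs β=5 → FL=W FR=S RL=W RR=S
t=7: phase=(4,10,2,8) vs β=5 → FL=S FR=W RL=S RR=W
t=14: phase=(11,5,9,3) vs β=5 → FL=W FR=W RL=W RR=S
t=16: phase=(1,7,11,5) vs β=5 → FL=S FR=W RL=W RR=W
t=19: phase=(4,10,2,8) vs β=5 → FL=S FR=W RL=S RR=W
t=20: phase=(5,11,3,9) vs β=5 → FL=W FR=W RL=S RR=W
t=21: phase=(6,0,4,10) vs β=5 → FL=W FR=S RL=S RR=W

t=1: FL=W FR=S RL=W RR=S
t=7: FL=S FR=W RL=S RR=W
t=14: FL=W FR=W RL=W RR=S
t=16: FL=S FR=W RL=W RR=W
t=19: FL=S FR=W RL=S RR=W
t=20: FL=W FR=W RL=S RR=W
t=21: FL=W FR=S RL=S RR=W


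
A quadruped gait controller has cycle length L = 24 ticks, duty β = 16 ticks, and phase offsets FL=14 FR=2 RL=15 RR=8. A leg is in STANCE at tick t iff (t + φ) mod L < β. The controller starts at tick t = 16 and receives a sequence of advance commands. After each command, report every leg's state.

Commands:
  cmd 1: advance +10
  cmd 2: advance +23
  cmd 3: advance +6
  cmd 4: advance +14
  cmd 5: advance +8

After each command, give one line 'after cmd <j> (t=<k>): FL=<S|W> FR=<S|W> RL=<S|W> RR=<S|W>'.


start t=16: FL=S FR=W RL=S RR=S
cmd 1: advance +10 → t=26, phase=(16,4,17,10) → FL=W FR=S RL=W RR=S
cmd 2: advance +23 → t=49, phase=(15,3,16,9) → FL=S FR=S RL=W RR=S
cmd 3: advance +6 → t=55, phase=(21,9,22,15) → FL=W FR=S RL=W RR=S
cmd 4: advance +14 → t=69, phase=(11,23,12,5) → FL=S FR=W RL=S RR=S
cmd 5: advance +8 → t=77, phase=(19,7,20,13) → FL=W FR=S RL=W RR=S

after cmd 1 (t=26): FL=W FR=S RL=W RR=S
after cmd 2 (t=49): FL=S FR=S RL=W RR=S
after cmd 3 (t=55): FL=W FR=S RL=W RR=S
after cmd 4 (t=69): FL=S FR=W RL=S RR=S
after cmd 5 (t=77): FL=W FR=S RL=W RR=S


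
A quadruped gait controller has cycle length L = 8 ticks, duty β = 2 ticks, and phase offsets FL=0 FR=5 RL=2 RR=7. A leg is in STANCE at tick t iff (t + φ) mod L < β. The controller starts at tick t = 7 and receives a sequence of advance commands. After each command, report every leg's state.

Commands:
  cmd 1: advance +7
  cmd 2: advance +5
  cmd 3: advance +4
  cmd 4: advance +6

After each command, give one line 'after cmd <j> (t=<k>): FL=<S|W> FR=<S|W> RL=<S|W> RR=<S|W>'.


after cmd 1 (t=14): FL=W FR=W RL=S RR=W
after cmd 2 (t=19): FL=W FR=S RL=W RR=W
after cmd 3 (t=23): FL=W FR=W RL=S RR=W
after cmd 4 (t=29): FL=W FR=W RL=W RR=W

start t=7: FL=W FR=W RL=S RR=W
cmd 1: advance +7 → t=14, phase=(6,3,0,5) → FL=W FR=W RL=S RR=W
cmd 2: advance +5 → t=19, phase=(3,0,5,2) → FL=W FR=S RL=W RR=W
cmd 3: advance +4 → t=23, phase=(7,4,1,6) → FL=W FR=W RL=S RR=W
cmd 4: advance +6 → t=29, phase=(5,2,7,4) → FL=W FR=W RL=W RR=W


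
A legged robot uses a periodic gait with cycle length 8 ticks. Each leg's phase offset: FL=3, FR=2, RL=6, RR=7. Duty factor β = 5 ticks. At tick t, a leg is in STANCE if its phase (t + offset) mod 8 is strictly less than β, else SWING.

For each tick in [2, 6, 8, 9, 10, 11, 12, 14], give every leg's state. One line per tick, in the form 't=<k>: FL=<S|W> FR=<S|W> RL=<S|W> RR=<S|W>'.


t=2: phase=(5,4,0,1) vs β=5 → FL=W FR=S RL=S RR=S
t=6: phase=(1,0,4,5) vs β=5 → FL=S FR=S RL=S RR=W
t=8: phase=(3,2,6,7) vs β=5 → FL=S FR=S RL=W RR=W
t=9: phase=(4,3,7,0) vs β=5 → FL=S FR=S RL=W RR=S
t=10: phase=(5,4,0,1) vs β=5 → FL=W FR=S RL=S RR=S
t=11: phase=(6,5,1,2) vs β=5 → FL=W FR=W RL=S RR=S
t=12: phase=(7,6,2,3) vs β=5 → FL=W FR=W RL=S RR=S
t=14: phase=(1,0,4,5) vs β=5 → FL=S FR=S RL=S RR=W

t=2: FL=W FR=S RL=S RR=S
t=6: FL=S FR=S RL=S RR=W
t=8: FL=S FR=S RL=W RR=W
t=9: FL=S FR=S RL=W RR=S
t=10: FL=W FR=S RL=S RR=S
t=11: FL=W FR=W RL=S RR=S
t=12: FL=W FR=W RL=S RR=S
t=14: FL=S FR=S RL=S RR=W


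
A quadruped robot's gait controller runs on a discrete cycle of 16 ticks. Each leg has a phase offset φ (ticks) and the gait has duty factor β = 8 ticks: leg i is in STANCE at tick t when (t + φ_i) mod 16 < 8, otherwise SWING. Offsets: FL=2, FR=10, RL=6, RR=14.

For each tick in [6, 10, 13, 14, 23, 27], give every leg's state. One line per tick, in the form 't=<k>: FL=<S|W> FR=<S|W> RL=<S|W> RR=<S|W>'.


t=6: FL=W FR=S RL=W RR=S
t=10: FL=W FR=S RL=S RR=W
t=13: FL=W FR=S RL=S RR=W
t=14: FL=S FR=W RL=S RR=W
t=23: FL=W FR=S RL=W RR=S
t=27: FL=W FR=S RL=S RR=W

t=6: phase=(8,0,12,4) vs β=8 → FL=W FR=S RL=W RR=S
t=10: phase=(12,4,0,8) vs β=8 → FL=W FR=S RL=S RR=W
t=13: phase=(15,7,3,11) vs β=8 → FL=W FR=S RL=S RR=W
t=14: phase=(0,8,4,12) vs β=8 → FL=S FR=W RL=S RR=W
t=23: phase=(9,1,13,5) vs β=8 → FL=W FR=S RL=W RR=S
t=27: phase=(13,5,1,9) vs β=8 → FL=W FR=S RL=S RR=W


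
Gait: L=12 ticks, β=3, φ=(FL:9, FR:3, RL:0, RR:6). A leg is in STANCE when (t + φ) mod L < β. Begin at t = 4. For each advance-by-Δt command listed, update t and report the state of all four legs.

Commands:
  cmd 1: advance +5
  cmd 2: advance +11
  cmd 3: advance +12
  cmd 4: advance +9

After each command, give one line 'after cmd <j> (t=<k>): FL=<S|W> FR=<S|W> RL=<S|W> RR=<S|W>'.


after cmd 1 (t=9): FL=W FR=S RL=W RR=W
after cmd 2 (t=20): FL=W FR=W RL=W RR=S
after cmd 3 (t=32): FL=W FR=W RL=W RR=S
after cmd 4 (t=41): FL=S FR=W RL=W RR=W

start t=4: FL=S FR=W RL=W RR=W
cmd 1: advance +5 → t=9, phase=(6,0,9,3) → FL=W FR=S RL=W RR=W
cmd 2: advance +11 → t=20, phase=(5,11,8,2) → FL=W FR=W RL=W RR=S
cmd 3: advance +12 → t=32, phase=(5,11,8,2) → FL=W FR=W RL=W RR=S
cmd 4: advance +9 → t=41, phase=(2,8,5,11) → FL=S FR=W RL=W RR=W


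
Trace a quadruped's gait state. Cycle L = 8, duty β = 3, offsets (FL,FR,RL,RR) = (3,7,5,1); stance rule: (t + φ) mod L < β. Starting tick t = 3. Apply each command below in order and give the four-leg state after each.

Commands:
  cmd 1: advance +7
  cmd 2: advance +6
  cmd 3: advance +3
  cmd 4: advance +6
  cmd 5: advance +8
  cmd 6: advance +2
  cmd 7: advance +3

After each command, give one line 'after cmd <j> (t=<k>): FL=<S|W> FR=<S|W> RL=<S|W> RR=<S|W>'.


after cmd 1 (t=10): FL=W FR=S RL=W RR=W
after cmd 2 (t=16): FL=W FR=W RL=W RR=S
after cmd 3 (t=19): FL=W FR=S RL=S RR=W
after cmd 4 (t=25): FL=W FR=S RL=W RR=S
after cmd 5 (t=33): FL=W FR=S RL=W RR=S
after cmd 6 (t=35): FL=W FR=S RL=S RR=W
after cmd 7 (t=38): FL=S FR=W RL=W RR=W

start t=3: FL=W FR=S RL=S RR=W
cmd 1: advance +7 → t=10, phase=(5,1,7,3) → FL=W FR=S RL=W RR=W
cmd 2: advance +6 → t=16, phase=(3,7,5,1) → FL=W FR=W RL=W RR=S
cmd 3: advance +3 → t=19, phase=(6,2,0,4) → FL=W FR=S RL=S RR=W
cmd 4: advance +6 → t=25, phase=(4,0,6,2) → FL=W FR=S RL=W RR=S
cmd 5: advance +8 → t=33, phase=(4,0,6,2) → FL=W FR=S RL=W RR=S
cmd 6: advance +2 → t=35, phase=(6,2,0,4) → FL=W FR=S RL=S RR=W
cmd 7: advance +3 → t=38, phase=(1,5,3,7) → FL=S FR=W RL=W RR=W


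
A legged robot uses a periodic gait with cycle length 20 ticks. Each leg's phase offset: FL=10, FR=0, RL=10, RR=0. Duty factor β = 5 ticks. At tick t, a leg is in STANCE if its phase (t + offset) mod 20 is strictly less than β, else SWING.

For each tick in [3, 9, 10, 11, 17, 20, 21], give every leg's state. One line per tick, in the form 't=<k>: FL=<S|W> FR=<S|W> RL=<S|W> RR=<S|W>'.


t=3: phase=(13,3,13,3) vs β=5 → FL=W FR=S RL=W RR=S
t=9: phase=(19,9,19,9) vs β=5 → FL=W FR=W RL=W RR=W
t=10: phase=(0,10,0,10) vs β=5 → FL=S FR=W RL=S RR=W
t=11: phase=(1,11,1,11) vs β=5 → FL=S FR=W RL=S RR=W
t=17: phase=(7,17,7,17) vs β=5 → FL=W FR=W RL=W RR=W
t=20: phase=(10,0,10,0) vs β=5 → FL=W FR=S RL=W RR=S
t=21: phase=(11,1,11,1) vs β=5 → FL=W FR=S RL=W RR=S

t=3: FL=W FR=S RL=W RR=S
t=9: FL=W FR=W RL=W RR=W
t=10: FL=S FR=W RL=S RR=W
t=11: FL=S FR=W RL=S RR=W
t=17: FL=W FR=W RL=W RR=W
t=20: FL=W FR=S RL=W RR=S
t=21: FL=W FR=S RL=W RR=S


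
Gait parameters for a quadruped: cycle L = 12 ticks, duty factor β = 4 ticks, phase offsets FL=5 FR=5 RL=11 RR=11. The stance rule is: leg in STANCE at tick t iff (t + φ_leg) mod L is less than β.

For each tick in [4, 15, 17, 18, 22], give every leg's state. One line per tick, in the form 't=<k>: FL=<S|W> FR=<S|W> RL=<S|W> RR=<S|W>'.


t=4: phase=(9,9,3,3) vs β=4 → FL=W FR=W RL=S RR=S
t=15: phase=(8,8,2,2) vs β=4 → FL=W FR=W RL=S RR=S
t=17: phase=(10,10,4,4) vs β=4 → FL=W FR=W RL=W RR=W
t=18: phase=(11,11,5,5) vs β=4 → FL=W FR=W RL=W RR=W
t=22: phase=(3,3,9,9) vs β=4 → FL=S FR=S RL=W RR=W

t=4: FL=W FR=W RL=S RR=S
t=15: FL=W FR=W RL=S RR=S
t=17: FL=W FR=W RL=W RR=W
t=18: FL=W FR=W RL=W RR=W
t=22: FL=S FR=S RL=W RR=W


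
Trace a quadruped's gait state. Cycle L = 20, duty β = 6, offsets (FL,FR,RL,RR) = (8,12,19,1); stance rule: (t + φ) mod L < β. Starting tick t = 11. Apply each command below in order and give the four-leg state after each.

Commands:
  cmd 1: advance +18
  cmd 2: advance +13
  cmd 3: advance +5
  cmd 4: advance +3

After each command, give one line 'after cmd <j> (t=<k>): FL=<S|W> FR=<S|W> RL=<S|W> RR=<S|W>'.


start t=11: FL=W FR=S RL=W RR=W
cmd 1: advance +18 → t=29, phase=(17,1,8,10) → FL=W FR=S RL=W RR=W
cmd 2: advance +13 → t=42, phase=(10,14,1,3) → FL=W FR=W RL=S RR=S
cmd 3: advance +5 → t=47, phase=(15,19,6,8) → FL=W FR=W RL=W RR=W
cmd 4: advance +3 → t=50, phase=(18,2,9,11) → FL=W FR=S RL=W RR=W

after cmd 1 (t=29): FL=W FR=S RL=W RR=W
after cmd 2 (t=42): FL=W FR=W RL=S RR=S
after cmd 3 (t=47): FL=W FR=W RL=W RR=W
after cmd 4 (t=50): FL=W FR=S RL=W RR=W


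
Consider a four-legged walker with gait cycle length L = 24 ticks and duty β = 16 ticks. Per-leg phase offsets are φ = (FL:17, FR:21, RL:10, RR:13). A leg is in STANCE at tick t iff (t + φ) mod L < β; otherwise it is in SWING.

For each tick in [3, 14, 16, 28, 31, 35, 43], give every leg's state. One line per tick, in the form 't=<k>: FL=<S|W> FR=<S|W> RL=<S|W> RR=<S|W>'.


t=3: phase=(20,0,13,16) vs β=16 → FL=W FR=S RL=S RR=W
t=14: phase=(7,11,0,3) vs β=16 → FL=S FR=S RL=S RR=S
t=16: phase=(9,13,2,5) vs β=16 → FL=S FR=S RL=S RR=S
t=28: phase=(21,1,14,17) vs β=16 → FL=W FR=S RL=S RR=W
t=31: phase=(0,4,17,20) vs β=16 → FL=S FR=S RL=W RR=W
t=35: phase=(4,8,21,0) vs β=16 → FL=S FR=S RL=W RR=S
t=43: phase=(12,16,5,8) vs β=16 → FL=S FR=W RL=S RR=S

t=3: FL=W FR=S RL=S RR=W
t=14: FL=S FR=S RL=S RR=S
t=16: FL=S FR=S RL=S RR=S
t=28: FL=W FR=S RL=S RR=W
t=31: FL=S FR=S RL=W RR=W
t=35: FL=S FR=S RL=W RR=S
t=43: FL=S FR=W RL=S RR=S


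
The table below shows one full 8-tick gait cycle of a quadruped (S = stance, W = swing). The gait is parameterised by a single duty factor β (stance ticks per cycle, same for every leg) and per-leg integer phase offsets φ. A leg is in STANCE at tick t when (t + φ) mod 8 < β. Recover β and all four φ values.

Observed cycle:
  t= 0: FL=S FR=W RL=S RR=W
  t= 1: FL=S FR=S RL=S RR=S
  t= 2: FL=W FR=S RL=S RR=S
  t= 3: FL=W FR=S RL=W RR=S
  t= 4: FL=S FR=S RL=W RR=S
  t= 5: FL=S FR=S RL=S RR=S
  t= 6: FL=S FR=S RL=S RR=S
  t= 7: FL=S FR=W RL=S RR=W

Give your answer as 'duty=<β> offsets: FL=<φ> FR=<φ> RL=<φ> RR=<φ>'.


duty=6 offsets: FL=4 FR=7 RL=3 RR=7

duty β = stance ticks per leg = 6
FL: stance ticks = 6; W→S at t=4 → φ=4
FR: stance ticks = 6; W→S at t=1 → φ=7
RL: stance ticks = 6; W→S at t=5 → φ=3
RR: stance ticks = 6; W→S at t=1 → φ=7


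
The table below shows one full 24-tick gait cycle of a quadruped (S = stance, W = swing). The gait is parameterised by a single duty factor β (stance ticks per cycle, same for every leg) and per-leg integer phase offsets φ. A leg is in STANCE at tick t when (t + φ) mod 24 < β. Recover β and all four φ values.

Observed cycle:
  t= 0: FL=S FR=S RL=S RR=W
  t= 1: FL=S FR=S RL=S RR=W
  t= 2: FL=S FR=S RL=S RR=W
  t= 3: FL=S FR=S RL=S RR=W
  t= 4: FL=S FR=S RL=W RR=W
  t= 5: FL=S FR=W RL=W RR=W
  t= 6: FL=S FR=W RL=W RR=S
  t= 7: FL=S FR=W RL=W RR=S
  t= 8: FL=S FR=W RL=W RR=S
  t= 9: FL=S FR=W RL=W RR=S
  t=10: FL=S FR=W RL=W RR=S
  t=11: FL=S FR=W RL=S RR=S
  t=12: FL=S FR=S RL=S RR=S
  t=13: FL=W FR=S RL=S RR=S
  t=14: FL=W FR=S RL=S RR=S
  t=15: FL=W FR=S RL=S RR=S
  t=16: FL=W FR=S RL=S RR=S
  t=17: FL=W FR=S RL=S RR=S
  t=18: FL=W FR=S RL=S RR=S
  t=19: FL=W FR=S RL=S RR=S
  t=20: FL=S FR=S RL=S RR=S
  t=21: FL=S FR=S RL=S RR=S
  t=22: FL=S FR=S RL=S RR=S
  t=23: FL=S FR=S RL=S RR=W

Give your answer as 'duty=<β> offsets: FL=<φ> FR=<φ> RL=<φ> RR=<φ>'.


duty=17 offsets: FL=4 FR=12 RL=13 RR=18

duty β = stance ticks per leg = 17
FL: stance ticks = 17; W→S at t=20 → φ=4
FR: stance ticks = 17; W→S at t=12 → φ=12
RL: stance ticks = 17; W→S at t=11 → φ=13
RR: stance ticks = 17; W→S at t=6 → φ=18


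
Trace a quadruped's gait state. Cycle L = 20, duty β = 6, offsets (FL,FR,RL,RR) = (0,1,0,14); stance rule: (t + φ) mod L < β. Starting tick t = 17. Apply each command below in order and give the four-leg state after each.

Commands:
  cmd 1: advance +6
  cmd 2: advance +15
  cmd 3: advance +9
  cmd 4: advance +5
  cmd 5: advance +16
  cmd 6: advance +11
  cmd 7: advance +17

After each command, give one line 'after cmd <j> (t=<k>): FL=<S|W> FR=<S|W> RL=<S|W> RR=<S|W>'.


start t=17: FL=W FR=W RL=W RR=W
cmd 1: advance +6 → t=23, phase=(3,4,3,17) → FL=S FR=S RL=S RR=W
cmd 2: advance +15 → t=38, phase=(18,19,18,12) → FL=W FR=W RL=W RR=W
cmd 3: advance +9 → t=47, phase=(7,8,7,1) → FL=W FR=W RL=W RR=S
cmd 4: advance +5 → t=52, phase=(12,13,12,6) → FL=W FR=W RL=W RR=W
cmd 5: advance +16 → t=68, phase=(8,9,8,2) → FL=W FR=W RL=W RR=S
cmd 6: advance +11 → t=79, phase=(19,0,19,13) → FL=W FR=S RL=W RR=W
cmd 7: advance +17 → t=96, phase=(16,17,16,10) → FL=W FR=W RL=W RR=W

after cmd 1 (t=23): FL=S FR=S RL=S RR=W
after cmd 2 (t=38): FL=W FR=W RL=W RR=W
after cmd 3 (t=47): FL=W FR=W RL=W RR=S
after cmd 4 (t=52): FL=W FR=W RL=W RR=W
after cmd 5 (t=68): FL=W FR=W RL=W RR=S
after cmd 6 (t=79): FL=W FR=S RL=W RR=W
after cmd 7 (t=96): FL=W FR=W RL=W RR=W
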